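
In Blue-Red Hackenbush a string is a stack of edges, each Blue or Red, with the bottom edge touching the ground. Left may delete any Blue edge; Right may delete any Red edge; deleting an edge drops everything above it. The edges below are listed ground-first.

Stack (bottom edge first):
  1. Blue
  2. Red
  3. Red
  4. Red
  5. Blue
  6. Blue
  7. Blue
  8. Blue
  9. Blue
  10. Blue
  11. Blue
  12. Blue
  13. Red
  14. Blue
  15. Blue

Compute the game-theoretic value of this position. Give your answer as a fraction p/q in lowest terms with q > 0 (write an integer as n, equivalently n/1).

step 1: add Blue to get B; options L={ 0 } R={ · } so 1
step 2: add Red to get BR; options L={ 0 } R={ 1 } so 1/2
step 3: add Red to get BRR; options L={ 0 } R={ 1/2 1 } so 1/4
step 4: add Red to get BRRR; options L={ 0 } R={ 1/4 1/2 1 } so 1/8
step 5: add Blue to get BRRRB; options L={ 0 1/8 } R={ 1/4 1/2 1 } so 3/16
step 6: add Blue to get BRRRBB; options L={ 0 1/8 3/16 } R={ 1/4 1/2 1 } so 7/32
step 7: add Blue to get BRRRBBB; options L={ 0 1/8 3/16 7/32 } R={ 1/4 1/2 1 } so 15/64
step 8: add Blue to get BRRRBBBB; options L={ 0 1/8 3/16 7/32 15/64 } R={ 1/4 1/2 1 } so 31/128
step 9: add Blue to get BRRRBBBBB; options L={ 0 1/8 3/16 7/32 15/64 31/128 } R={ 1/4 1/2 1 } so 63/256
step 10: add Blue to get BRRRBBBBBB; options L={ 0 1/8 3/16 7/32 15/64 31/128 63/256 } R={ 1/4 1/2 1 } so 127/512
step 11: add Blue to get BRRRBBBBBBB; options L={ 0 1/8 3/16 7/32 15/64 31/128 63/256 127/512 } R={ 1/4 1/2 1 } so 255/1024
step 12: add Blue to get BRRRBBBBBBBB; options L={ 0 1/8 3/16 7/32 15/64 31/128 63/256 127/512 255/1024 } R={ 1/4 1/2 1 } so 511/2048
step 13: add Red to get BRRRBBBBBBBBR; options L={ 0 1/8 3/16 7/32 15/64 31/128 63/256 127/512 255/1024 } R={ 511/2048 1/4 1/2 1 } so 1021/4096
step 14: add Blue to get BRRRBBBBBBBBRB; options L={ 0 1/8 3/16 7/32 15/64 31/128 63/256 127/512 255/1024 1021/4096 } R={ 511/2048 1/4 1/2 1 } so 2043/8192
step 15: add Blue to get BRRRBBBBBBBBRBB; options L={ 0 1/8 3/16 7/32 15/64 31/128 63/256 127/512 255/1024 1021/4096 2043/8192 } R={ 511/2048 1/4 1/2 1 } so 4087/16384

4087/16384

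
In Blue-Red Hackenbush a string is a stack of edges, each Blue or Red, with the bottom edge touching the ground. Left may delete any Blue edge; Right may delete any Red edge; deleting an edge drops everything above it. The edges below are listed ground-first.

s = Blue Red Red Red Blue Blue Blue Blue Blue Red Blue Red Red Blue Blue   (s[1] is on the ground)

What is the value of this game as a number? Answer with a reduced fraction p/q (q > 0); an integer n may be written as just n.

4007/16384

Prefix values for Blue Red Red Red Blue Blue Blue Blue Blue Red Blue Red Red Blue Blue via {L|R} + simplicity:
edge 1 of 15 (Blue): { 0 | · } = 1
edge 2 of 15 (Red): { 0 | 1 } = 1/2
edge 3 of 15 (Red): { 0 | 1/2 1 } = 1/4
edge 4 of 15 (Red): { 0 | 1/4 1/2 1 } = 1/8
edge 5 of 15 (Blue): { 0 1/8 | 1/4 1/2 1 } = 3/16
edge 6 of 15 (Blue): { 0 1/8 3/16 | 1/4 1/2 1 } = 7/32
edge 7 of 15 (Blue): { 0 1/8 3/16 7/32 | 1/4 1/2 1 } = 15/64
edge 8 of 15 (Blue): { 0 1/8 3/16 7/32 15/64 | 1/4 1/2 1 } = 31/128
edge 9 of 15 (Blue): { 0 1/8 3/16 7/32 15/64 31/128 | 1/4 1/2 1 } = 63/256
edge 10 of 15 (Red): { 0 1/8 3/16 7/32 15/64 31/128 | 63/256 1/4 1/2 1 } = 125/512
edge 11 of 15 (Blue): { 0 1/8 3/16 7/32 15/64 31/128 125/512 | 63/256 1/4 1/2 1 } = 251/1024
edge 12 of 15 (Red): { 0 1/8 3/16 7/32 15/64 31/128 125/512 | 251/1024 63/256 1/4 1/2 1 } = 501/2048
edge 13 of 15 (Red): { 0 1/8 3/16 7/32 15/64 31/128 125/512 | 501/2048 251/1024 63/256 1/4 1/2 1 } = 1001/4096
edge 14 of 15 (Blue): { 0 1/8 3/16 7/32 15/64 31/128 125/512 1001/4096 | 501/2048 251/1024 63/256 1/4 1/2 1 } = 2003/8192
edge 15 of 15 (Blue): { 0 1/8 3/16 7/32 15/64 31/128 125/512 1001/4096 2003/8192 | 501/2048 251/1024 63/256 1/4 1/2 1 } = 4007/16384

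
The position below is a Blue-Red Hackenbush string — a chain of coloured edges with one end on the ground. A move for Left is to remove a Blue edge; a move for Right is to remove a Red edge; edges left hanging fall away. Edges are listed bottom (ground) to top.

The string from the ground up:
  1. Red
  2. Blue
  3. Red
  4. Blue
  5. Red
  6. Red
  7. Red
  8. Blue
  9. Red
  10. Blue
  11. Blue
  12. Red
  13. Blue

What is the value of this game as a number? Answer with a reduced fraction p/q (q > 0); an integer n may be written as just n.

Recurse on prefixes of the 13-edge string Red Blue Red Blue Red Red Red Blue Red Blue Blue Red Blue:
step 1: add Red to get R; options L={ ∅ } R={ 0 } ⇒ -1
step 2: add Blue to get RB; options L={ -1 } R={ 0 } ⇒ -1/2
step 3: add Red to get RBR; options L={ -1 } R={ -1/2,0 } ⇒ -3/4
step 4: add Blue to get RBRB; options L={ -1,-3/4 } R={ -1/2,0 } ⇒ -5/8
step 5: add Red to get RBRBR; options L={ -1,-3/4 } R={ -5/8,-1/2,0 } ⇒ -11/16
step 6: add Red to get RBRBRR; options L={ -1,-3/4 } R={ -11/16,-5/8,-1/2,0 } ⇒ -23/32
step 7: add Red to get RBRBRRR; options L={ -1,-3/4 } R={ -23/32,-11/16,-5/8,-1/2,0 } ⇒ -47/64
step 8: add Blue to get RBRBRRRB; options L={ -1,-3/4,-47/64 } R={ -23/32,-11/16,-5/8,-1/2,0 } ⇒ -93/128
step 9: add Red to get RBRBRRRBR; options L={ -1,-3/4,-47/64 } R={ -93/128,-23/32,-11/16,-5/8,-1/2,0 } ⇒ -187/256
step 10: add Blue to get RBRBRRRBRB; options L={ -1,-3/4,-47/64,-187/256 } R={ -93/128,-23/32,-11/16,-5/8,-1/2,0 } ⇒ -373/512
step 11: add Blue to get RBRBRRRBRBB; options L={ -1,-3/4,-47/64,-187/256,-373/512 } R={ -93/128,-23/32,-11/16,-5/8,-1/2,0 } ⇒ -745/1024
step 12: add Red to get RBRBRRRBRBBR; options L={ -1,-3/4,-47/64,-187/256,-373/512 } R={ -745/1024,-93/128,-23/32,-11/16,-5/8,-1/2,0 } ⇒ -1491/2048
step 13: add Blue to get RBRBRRRBRBBRB; options L={ -1,-3/4,-47/64,-187/256,-373/512,-1491/2048 } R={ -745/1024,-93/128,-23/32,-11/16,-5/8,-1/2,0 } ⇒ -2981/4096

-2981/4096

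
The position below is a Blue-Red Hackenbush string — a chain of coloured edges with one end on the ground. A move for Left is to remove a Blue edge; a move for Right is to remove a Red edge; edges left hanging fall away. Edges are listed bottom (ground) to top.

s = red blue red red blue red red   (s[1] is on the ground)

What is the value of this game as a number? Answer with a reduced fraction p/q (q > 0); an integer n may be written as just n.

Recurse on prefixes of the 7-edge string red blue red red blue red red:
g_1 [r]  L=[none]  R=[0]  => -1
g_2 [rb]  L=[-1]  R=[0]  => -1/2
g_3 [rbr]  L=[-1]  R=[-1/2 0]  => -3/4
g_4 [rbrr]  L=[-1]  R=[-3/4 -1/2 0]  => -7/8
g_5 [rbrrb]  L=[-1 -7/8]  R=[-3/4 -1/2 0]  => -13/16
g_6 [rbrrbr]  L=[-1 -7/8]  R=[-13/16 -3/4 -1/2 0]  => -27/32
g_7 [rbrrbrr]  L=[-1 -7/8]  R=[-27/32 -13/16 -3/4 -1/2 0]  => -55/64

-55/64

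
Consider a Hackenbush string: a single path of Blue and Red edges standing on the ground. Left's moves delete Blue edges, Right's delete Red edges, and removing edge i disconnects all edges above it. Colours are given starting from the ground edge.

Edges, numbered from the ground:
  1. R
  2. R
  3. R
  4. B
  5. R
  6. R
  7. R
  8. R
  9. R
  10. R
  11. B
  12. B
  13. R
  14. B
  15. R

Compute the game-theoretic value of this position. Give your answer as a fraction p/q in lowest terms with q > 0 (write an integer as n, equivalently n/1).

value(R) = { (no moves) | 0 } = -1
value(RR) = { (no moves) | -1 0 } = -2
value(RRR) = { (no moves) | -2 -1 0 } = -3
value(RRRB) = { -3 | -2 -1 0 } = -5/2
value(RRRBR) = { -3 | -5/2 -2 -1 0 } = -11/4
value(RRRBRR) = { -3 | -11/4 -5/2 -2 -1 0 } = -23/8
value(RRRBRRR) = { -3 | -23/8 -11/4 -5/2 -2 -1 0 } = -47/16
value(RRRBRRRR) = { -3 | -47/16 -23/8 -11/4 -5/2 -2 -1 0 } = -95/32
value(RRRBRRRRR) = { -3 | -95/32 -47/16 -23/8 -11/4 -5/2 -2 -1 0 } = -191/64
value(RRRBRRRRRR) = { -3 | -191/64 -95/32 -47/16 -23/8 -11/4 -5/2 -2 -1 0 } = -383/128
value(RRRBRRRRRRB) = { -3 -383/128 | -191/64 -95/32 -47/16 -23/8 -11/4 -5/2 -2 -1 0 } = -765/256
value(RRRBRRRRRRBB) = { -3 -383/128 -765/256 | -191/64 -95/32 -47/16 -23/8 -11/4 -5/2 -2 -1 0 } = -1529/512
value(RRRBRRRRRRBBR) = { -3 -383/128 -765/256 | -1529/512 -191/64 -95/32 -47/16 -23/8 -11/4 -5/2 -2 -1 0 } = -3059/1024
value(RRRBRRRRRRBBRB) = { -3 -383/128 -765/256 -3059/1024 | -1529/512 -191/64 -95/32 -47/16 -23/8 -11/4 -5/2 -2 -1 0 } = -6117/2048
value(RRRBRRRRRRBBRBR) = { -3 -383/128 -765/256 -3059/1024 | -6117/2048 -1529/512 -191/64 -95/32 -47/16 -23/8 -11/4 -5/2 -2 -1 0 } = -12235/4096

-12235/4096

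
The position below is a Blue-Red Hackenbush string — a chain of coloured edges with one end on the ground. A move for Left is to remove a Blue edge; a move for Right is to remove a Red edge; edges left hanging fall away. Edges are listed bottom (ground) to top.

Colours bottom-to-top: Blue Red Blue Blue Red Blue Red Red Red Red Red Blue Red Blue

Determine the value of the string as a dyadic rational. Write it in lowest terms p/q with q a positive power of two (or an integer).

Recurse on prefixes of the 14-edge string Blue Red Blue Blue Red Blue Red Red Red Red Red Blue Red Blue:
g_1 [B]  L=[0]  R=[—]  so 1
g_2 [BR]  L=[0]  R=[1]  so 1/2
g_3 [BRB]  L=[0 1/2]  R=[1]  so 3/4
g_4 [BRBB]  L=[0 1/2 3/4]  R=[1]  so 7/8
g_5 [BRBBR]  L=[0 1/2 3/4]  R=[7/8 1]  so 13/16
g_6 [BRBBRB]  L=[0 1/2 3/4 13/16]  R=[7/8 1]  so 27/32
g_7 [BRBBRBR]  L=[0 1/2 3/4 13/16]  R=[27/32 7/8 1]  so 53/64
g_8 [BRBBRBRR]  L=[0 1/2 3/4 13/16]  R=[53/64 27/32 7/8 1]  so 105/128
g_9 [BRBBRBRRR]  L=[0 1/2 3/4 13/16]  R=[105/128 53/64 27/32 7/8 1]  so 209/256
g_10 [BRBBRBRRRR]  L=[0 1/2 3/4 13/16]  R=[209/256 105/128 53/64 27/32 7/8 1]  so 417/512
g_11 [BRBBRBRRRRR]  L=[0 1/2 3/4 13/16]  R=[417/512 209/256 105/128 53/64 27/32 7/8 1]  so 833/1024
g_12 [BRBBRBRRRRRB]  L=[0 1/2 3/4 13/16 833/1024]  R=[417/512 209/256 105/128 53/64 27/32 7/8 1]  so 1667/2048
g_13 [BRBBRBRRRRRBR]  L=[0 1/2 3/4 13/16 833/1024]  R=[1667/2048 417/512 209/256 105/128 53/64 27/32 7/8 1]  so 3333/4096
g_14 [BRBBRBRRRRRBRB]  L=[0 1/2 3/4 13/16 833/1024 3333/4096]  R=[1667/2048 417/512 209/256 105/128 53/64 27/32 7/8 1]  so 6667/8192

6667/8192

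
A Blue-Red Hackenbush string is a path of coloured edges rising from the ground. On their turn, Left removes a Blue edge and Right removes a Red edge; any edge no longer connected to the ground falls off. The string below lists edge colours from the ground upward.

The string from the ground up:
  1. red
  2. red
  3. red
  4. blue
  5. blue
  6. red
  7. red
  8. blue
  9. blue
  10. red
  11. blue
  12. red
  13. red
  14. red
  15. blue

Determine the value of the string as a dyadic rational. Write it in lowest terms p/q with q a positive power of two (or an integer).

-9821/4096

edge 1 of 15 (red): { · | 0 } so -1
edge 2 of 15 (red): { · | -1, 0 } so -2
edge 3 of 15 (red): { · | -2, -1, 0 } so -3
edge 4 of 15 (blue): { -3 | -2, -1, 0 } so -5/2
edge 5 of 15 (blue): { -3, -5/2 | -2, -1, 0 } so -9/4
edge 6 of 15 (red): { -3, -5/2 | -9/4, -2, -1, 0 } so -19/8
edge 7 of 15 (red): { -3, -5/2 | -19/8, -9/4, -2, -1, 0 } so -39/16
edge 8 of 15 (blue): { -3, -5/2, -39/16 | -19/8, -9/4, -2, -1, 0 } so -77/32
edge 9 of 15 (blue): { -3, -5/2, -39/16, -77/32 | -19/8, -9/4, -2, -1, 0 } so -153/64
edge 10 of 15 (red): { -3, -5/2, -39/16, -77/32 | -153/64, -19/8, -9/4, -2, -1, 0 } so -307/128
edge 11 of 15 (blue): { -3, -5/2, -39/16, -77/32, -307/128 | -153/64, -19/8, -9/4, -2, -1, 0 } so -613/256
edge 12 of 15 (red): { -3, -5/2, -39/16, -77/32, -307/128 | -613/256, -153/64, -19/8, -9/4, -2, -1, 0 } so -1227/512
edge 13 of 15 (red): { -3, -5/2, -39/16, -77/32, -307/128 | -1227/512, -613/256, -153/64, -19/8, -9/4, -2, -1, 0 } so -2455/1024
edge 14 of 15 (red): { -3, -5/2, -39/16, -77/32, -307/128 | -2455/1024, -1227/512, -613/256, -153/64, -19/8, -9/4, -2, -1, 0 } so -4911/2048
edge 15 of 15 (blue): { -3, -5/2, -39/16, -77/32, -307/128, -4911/2048 | -2455/1024, -1227/512, -613/256, -153/64, -19/8, -9/4, -2, -1, 0 } so -9821/4096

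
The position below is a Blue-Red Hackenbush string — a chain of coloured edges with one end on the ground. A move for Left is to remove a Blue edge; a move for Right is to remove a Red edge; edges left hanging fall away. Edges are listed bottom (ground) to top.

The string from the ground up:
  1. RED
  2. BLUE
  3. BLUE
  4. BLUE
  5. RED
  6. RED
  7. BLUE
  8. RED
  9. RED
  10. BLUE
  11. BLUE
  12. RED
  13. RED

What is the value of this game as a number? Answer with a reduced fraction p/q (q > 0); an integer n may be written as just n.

-871/4096

Recurse on prefixes of the 13-edge string RED BLUE BLUE BLUE RED RED BLUE RED RED BLUE BLUE RED RED:
step 1: add RED to get R; options L={ ∅ } R={ 0 } ⇒ -1
step 2: add BLUE to get RB; options L={ -1 } R={ 0 } ⇒ -1/2
step 3: add BLUE to get RBB; options L={ -1,-1/2 } R={ 0 } ⇒ -1/4
step 4: add BLUE to get RBBB; options L={ -1,-1/2,-1/4 } R={ 0 } ⇒ -1/8
step 5: add RED to get RBBBR; options L={ -1,-1/2,-1/4 } R={ -1/8,0 } ⇒ -3/16
step 6: add RED to get RBBBRR; options L={ -1,-1/2,-1/4 } R={ -3/16,-1/8,0 } ⇒ -7/32
step 7: add BLUE to get RBBBRRB; options L={ -1,-1/2,-1/4,-7/32 } R={ -3/16,-1/8,0 } ⇒ -13/64
step 8: add RED to get RBBBRRBR; options L={ -1,-1/2,-1/4,-7/32 } R={ -13/64,-3/16,-1/8,0 } ⇒ -27/128
step 9: add RED to get RBBBRRBRR; options L={ -1,-1/2,-1/4,-7/32 } R={ -27/128,-13/64,-3/16,-1/8,0 } ⇒ -55/256
step 10: add BLUE to get RBBBRRBRRB; options L={ -1,-1/2,-1/4,-7/32,-55/256 } R={ -27/128,-13/64,-3/16,-1/8,0 } ⇒ -109/512
step 11: add BLUE to get RBBBRRBRRBB; options L={ -1,-1/2,-1/4,-7/32,-55/256,-109/512 } R={ -27/128,-13/64,-3/16,-1/8,0 } ⇒ -217/1024
step 12: add RED to get RBBBRRBRRBBR; options L={ -1,-1/2,-1/4,-7/32,-55/256,-109/512 } R={ -217/1024,-27/128,-13/64,-3/16,-1/8,0 } ⇒ -435/2048
step 13: add RED to get RBBBRRBRRBBRR; options L={ -1,-1/2,-1/4,-7/32,-55/256,-109/512 } R={ -435/2048,-217/1024,-27/128,-13/64,-3/16,-1/8,0 } ⇒ -871/4096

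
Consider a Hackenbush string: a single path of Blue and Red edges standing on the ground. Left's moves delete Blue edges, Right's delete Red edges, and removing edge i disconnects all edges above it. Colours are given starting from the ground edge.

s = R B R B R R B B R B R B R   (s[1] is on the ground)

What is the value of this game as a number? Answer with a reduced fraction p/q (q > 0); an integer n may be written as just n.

step 1: add R to get R; options L={ · } R={ 0 } = -1
step 2: add B to get RB; options L={ -1 } R={ 0 } = -1/2
step 3: add R to get RBR; options L={ -1 } R={ -1/2; 0 } = -3/4
step 4: add B to get RBRB; options L={ -1; -3/4 } R={ -1/2; 0 } = -5/8
step 5: add R to get RBRBR; options L={ -1; -3/4 } R={ -5/8; -1/2; 0 } = -11/16
step 6: add R to get RBRBRR; options L={ -1; -3/4 } R={ -11/16; -5/8; -1/2; 0 } = -23/32
step 7: add B to get RBRBRRB; options L={ -1; -3/4; -23/32 } R={ -11/16; -5/8; -1/2; 0 } = -45/64
step 8: add B to get RBRBRRBB; options L={ -1; -3/4; -23/32; -45/64 } R={ -11/16; -5/8; -1/2; 0 } = -89/128
step 9: add R to get RBRBRRBBR; options L={ -1; -3/4; -23/32; -45/64 } R={ -89/128; -11/16; -5/8; -1/2; 0 } = -179/256
step 10: add B to get RBRBRRBBRB; options L={ -1; -3/4; -23/32; -45/64; -179/256 } R={ -89/128; -11/16; -5/8; -1/2; 0 } = -357/512
step 11: add R to get RBRBRRBBRBR; options L={ -1; -3/4; -23/32; -45/64; -179/256 } R={ -357/512; -89/128; -11/16; -5/8; -1/2; 0 } = -715/1024
step 12: add B to get RBRBRRBBRBRB; options L={ -1; -3/4; -23/32; -45/64; -179/256; -715/1024 } R={ -357/512; -89/128; -11/16; -5/8; -1/2; 0 } = -1429/2048
step 13: add R to get RBRBRRBBRBRBR; options L={ -1; -3/4; -23/32; -45/64; -179/256; -715/1024 } R={ -1429/2048; -357/512; -89/128; -11/16; -5/8; -1/2; 0 } = -2859/4096

-2859/4096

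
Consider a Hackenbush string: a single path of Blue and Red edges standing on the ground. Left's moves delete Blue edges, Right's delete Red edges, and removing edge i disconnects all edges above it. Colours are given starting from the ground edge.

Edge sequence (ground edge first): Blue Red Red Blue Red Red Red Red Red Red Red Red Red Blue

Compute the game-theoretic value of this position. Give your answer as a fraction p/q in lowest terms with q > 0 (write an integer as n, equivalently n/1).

Prefix values for Blue Red Red Blue Red Red Red Red Red Red Red Red Red Blue via {L|R} + simplicity:
G_1 [B]  L=[0]  R=[∅]  = 1
G_2 [BR]  L=[0]  R=[1]  = 1/2
G_3 [BRR]  L=[0]  R=[1/2 1]  = 1/4
G_4 [BRRB]  L=[0 1/4]  R=[1/2 1]  = 3/8
G_5 [BRRBR]  L=[0 1/4]  R=[3/8 1/2 1]  = 5/16
G_6 [BRRBRR]  L=[0 1/4]  R=[5/16 3/8 1/2 1]  = 9/32
G_7 [BRRBRRR]  L=[0 1/4]  R=[9/32 5/16 3/8 1/2 1]  = 17/64
G_8 [BRRBRRRR]  L=[0 1/4]  R=[17/64 9/32 5/16 3/8 1/2 1]  = 33/128
G_9 [BRRBRRRRR]  L=[0 1/4]  R=[33/128 17/64 9/32 5/16 3/8 1/2 1]  = 65/256
G_10 [BRRBRRRRRR]  L=[0 1/4]  R=[65/256 33/128 17/64 9/32 5/16 3/8 1/2 1]  = 129/512
G_11 [BRRBRRRRRRR]  L=[0 1/4]  R=[129/512 65/256 33/128 17/64 9/32 5/16 3/8 1/2 1]  = 257/1024
G_12 [BRRBRRRRRRRR]  L=[0 1/4]  R=[257/1024 129/512 65/256 33/128 17/64 9/32 5/16 3/8 1/2 1]  = 513/2048
G_13 [BRRBRRRRRRRRR]  L=[0 1/4]  R=[513/2048 257/1024 129/512 65/256 33/128 17/64 9/32 5/16 3/8 1/2 1]  = 1025/4096
G_14 [BRRBRRRRRRRRRB]  L=[0 1/4 1025/4096]  R=[513/2048 257/1024 129/512 65/256 33/128 17/64 9/32 5/16 3/8 1/2 1]  = 2051/8192

2051/8192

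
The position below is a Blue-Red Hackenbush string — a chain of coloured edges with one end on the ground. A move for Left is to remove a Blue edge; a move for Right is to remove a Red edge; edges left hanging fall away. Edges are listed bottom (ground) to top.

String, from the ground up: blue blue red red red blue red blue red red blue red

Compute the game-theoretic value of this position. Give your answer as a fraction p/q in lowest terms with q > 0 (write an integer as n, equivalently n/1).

Build g(s[:k]) for k = 1..12, string s = blue blue red red red blue red blue red red blue red.
g(b) = { 0 | — } ⇒ 1
g(bb) = { 0; 1 | — } ⇒ 2
g(bbr) = { 0; 1 | 2 } ⇒ 3/2
g(bbrr) = { 0; 1 | 3/2; 2 } ⇒ 5/4
g(bbrrr) = { 0; 1 | 5/4; 3/2; 2 } ⇒ 9/8
g(bbrrrb) = { 0; 1; 9/8 | 5/4; 3/2; 2 } ⇒ 19/16
g(bbrrrbr) = { 0; 1; 9/8 | 19/16; 5/4; 3/2; 2 } ⇒ 37/32
g(bbrrrbrb) = { 0; 1; 9/8; 37/32 | 19/16; 5/4; 3/2; 2 } ⇒ 75/64
g(bbrrrbrbr) = { 0; 1; 9/8; 37/32 | 75/64; 19/16; 5/4; 3/2; 2 } ⇒ 149/128
g(bbrrrbrbrr) = { 0; 1; 9/8; 37/32 | 149/128; 75/64; 19/16; 5/4; 3/2; 2 } ⇒ 297/256
g(bbrrrbrbrrb) = { 0; 1; 9/8; 37/32; 297/256 | 149/128; 75/64; 19/16; 5/4; 3/2; 2 } ⇒ 595/512
g(bbrrrbrbrrbr) = { 0; 1; 9/8; 37/32; 297/256 | 595/512; 149/128; 75/64; 19/16; 5/4; 3/2; 2 } ⇒ 1189/1024

1189/1024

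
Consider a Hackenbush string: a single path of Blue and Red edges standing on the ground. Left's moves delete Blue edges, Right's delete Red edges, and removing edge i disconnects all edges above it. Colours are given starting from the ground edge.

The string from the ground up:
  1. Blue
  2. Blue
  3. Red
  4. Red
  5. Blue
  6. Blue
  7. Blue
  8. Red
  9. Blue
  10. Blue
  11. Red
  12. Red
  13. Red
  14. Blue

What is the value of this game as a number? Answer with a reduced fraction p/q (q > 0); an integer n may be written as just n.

5987/4096

Recurse on prefixes of the 14-edge string Blue Blue Red Red Blue Blue Blue Red Blue Blue Red Red Red Blue:
B: Left { 0 }, Right {  } = simplest 1
BB: Left { 0,1 }, Right {  } = simplest 2
BBR: Left { 0,1 }, Right { 2 } = simplest 3/2
BBRR: Left { 0,1 }, Right { 3/2,2 } = simplest 5/4
BBRRB: Left { 0,1,5/4 }, Right { 3/2,2 } = simplest 11/8
BBRRBB: Left { 0,1,5/4,11/8 }, Right { 3/2,2 } = simplest 23/16
BBRRBBB: Left { 0,1,5/4,11/8,23/16 }, Right { 3/2,2 } = simplest 47/32
BBRRBBBR: Left { 0,1,5/4,11/8,23/16 }, Right { 47/32,3/2,2 } = simplest 93/64
BBRRBBBRB: Left { 0,1,5/4,11/8,23/16,93/64 }, Right { 47/32,3/2,2 } = simplest 187/128
BBRRBBBRBB: Left { 0,1,5/4,11/8,23/16,93/64,187/128 }, Right { 47/32,3/2,2 } = simplest 375/256
BBRRBBBRBBR: Left { 0,1,5/4,11/8,23/16,93/64,187/128 }, Right { 375/256,47/32,3/2,2 } = simplest 749/512
BBRRBBBRBBRR: Left { 0,1,5/4,11/8,23/16,93/64,187/128 }, Right { 749/512,375/256,47/32,3/2,2 } = simplest 1497/1024
BBRRBBBRBBRRR: Left { 0,1,5/4,11/8,23/16,93/64,187/128 }, Right { 1497/1024,749/512,375/256,47/32,3/2,2 } = simplest 2993/2048
BBRRBBBRBBRRRB: Left { 0,1,5/4,11/8,23/16,93/64,187/128,2993/2048 }, Right { 1497/1024,749/512,375/256,47/32,3/2,2 } = simplest 5987/4096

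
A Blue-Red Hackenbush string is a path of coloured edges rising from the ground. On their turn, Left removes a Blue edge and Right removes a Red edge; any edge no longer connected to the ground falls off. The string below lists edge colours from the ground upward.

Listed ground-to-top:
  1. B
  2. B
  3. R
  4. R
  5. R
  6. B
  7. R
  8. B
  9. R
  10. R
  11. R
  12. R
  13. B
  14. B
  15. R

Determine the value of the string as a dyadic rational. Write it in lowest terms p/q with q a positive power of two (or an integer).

Recurse on prefixes of the 15-edge string B B R R R B R B R R R R B B R:
edge 1 of 15 (B): { 0 | — } → 1
edge 2 of 15 (B): { 0; 1 | — } → 2
edge 3 of 15 (R): { 0; 1 | 2 } → 3/2
edge 4 of 15 (R): { 0; 1 | 3/2; 2 } → 5/4
edge 5 of 15 (R): { 0; 1 | 5/4; 3/2; 2 } → 9/8
edge 6 of 15 (B): { 0; 1; 9/8 | 5/4; 3/2; 2 } → 19/16
edge 7 of 15 (R): { 0; 1; 9/8 | 19/16; 5/4; 3/2; 2 } → 37/32
edge 8 of 15 (B): { 0; 1; 9/8; 37/32 | 19/16; 5/4; 3/2; 2 } → 75/64
edge 9 of 15 (R): { 0; 1; 9/8; 37/32 | 75/64; 19/16; 5/4; 3/2; 2 } → 149/128
edge 10 of 15 (R): { 0; 1; 9/8; 37/32 | 149/128; 75/64; 19/16; 5/4; 3/2; 2 } → 297/256
edge 11 of 15 (R): { 0; 1; 9/8; 37/32 | 297/256; 149/128; 75/64; 19/16; 5/4; 3/2; 2 } → 593/512
edge 12 of 15 (R): { 0; 1; 9/8; 37/32 | 593/512; 297/256; 149/128; 75/64; 19/16; 5/4; 3/2; 2 } → 1185/1024
edge 13 of 15 (B): { 0; 1; 9/8; 37/32; 1185/1024 | 593/512; 297/256; 149/128; 75/64; 19/16; 5/4; 3/2; 2 } → 2371/2048
edge 14 of 15 (B): { 0; 1; 9/8; 37/32; 1185/1024; 2371/2048 | 593/512; 297/256; 149/128; 75/64; 19/16; 5/4; 3/2; 2 } → 4743/4096
edge 15 of 15 (R): { 0; 1; 9/8; 37/32; 1185/1024; 2371/2048 | 4743/4096; 593/512; 297/256; 149/128; 75/64; 19/16; 5/4; 3/2; 2 } → 9485/8192

9485/8192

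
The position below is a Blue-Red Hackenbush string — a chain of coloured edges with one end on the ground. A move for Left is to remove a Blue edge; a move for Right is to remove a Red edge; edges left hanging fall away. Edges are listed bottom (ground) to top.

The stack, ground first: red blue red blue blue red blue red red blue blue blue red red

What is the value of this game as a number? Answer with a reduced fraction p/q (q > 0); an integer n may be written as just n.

val(r) = { ∅ | 0 } → -1
val(rb) = { -1 | 0 } → -1/2
val(rbr) = { -1 | -1/2,0 } → -3/4
val(rbrb) = { -1,-3/4 | -1/2,0 } → -5/8
val(rbrbb) = { -1,-3/4,-5/8 | -1/2,0 } → -9/16
val(rbrbbr) = { -1,-3/4,-5/8 | -9/16,-1/2,0 } → -19/32
val(rbrbbrb) = { -1,-3/4,-5/8,-19/32 | -9/16,-1/2,0 } → -37/64
val(rbrbbrbr) = { -1,-3/4,-5/8,-19/32 | -37/64,-9/16,-1/2,0 } → -75/128
val(rbrbbrbrr) = { -1,-3/4,-5/8,-19/32 | -75/128,-37/64,-9/16,-1/2,0 } → -151/256
val(rbrbbrbrrb) = { -1,-3/4,-5/8,-19/32,-151/256 | -75/128,-37/64,-9/16,-1/2,0 } → -301/512
val(rbrbbrbrrbb) = { -1,-3/4,-5/8,-19/32,-151/256,-301/512 | -75/128,-37/64,-9/16,-1/2,0 } → -601/1024
val(rbrbbrbrrbbb) = { -1,-3/4,-5/8,-19/32,-151/256,-301/512,-601/1024 | -75/128,-37/64,-9/16,-1/2,0 } → -1201/2048
val(rbrbbrbrrbbbr) = { -1,-3/4,-5/8,-19/32,-151/256,-301/512,-601/1024 | -1201/2048,-75/128,-37/64,-9/16,-1/2,0 } → -2403/4096
val(rbrbbrbrrbbbrr) = { -1,-3/4,-5/8,-19/32,-151/256,-301/512,-601/1024 | -2403/4096,-1201/2048,-75/128,-37/64,-9/16,-1/2,0 } → -4807/8192

-4807/8192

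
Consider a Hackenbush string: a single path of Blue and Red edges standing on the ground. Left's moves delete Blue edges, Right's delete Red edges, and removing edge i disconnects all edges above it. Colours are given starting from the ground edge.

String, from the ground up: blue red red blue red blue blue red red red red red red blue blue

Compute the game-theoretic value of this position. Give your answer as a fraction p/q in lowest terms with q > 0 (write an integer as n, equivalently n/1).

5639/16384

value(b) = { 0 | (no moves) } -> 1
value(br) = { 0 | 1 } -> 1/2
value(brr) = { 0 | 1/2,1 } -> 1/4
value(brrb) = { 0,1/4 | 1/2,1 } -> 3/8
value(brrbr) = { 0,1/4 | 3/8,1/2,1 } -> 5/16
value(brrbrb) = { 0,1/4,5/16 | 3/8,1/2,1 } -> 11/32
value(brrbrbb) = { 0,1/4,5/16,11/32 | 3/8,1/2,1 } -> 23/64
value(brrbrbbr) = { 0,1/4,5/16,11/32 | 23/64,3/8,1/2,1 } -> 45/128
value(brrbrbbrr) = { 0,1/4,5/16,11/32 | 45/128,23/64,3/8,1/2,1 } -> 89/256
value(brrbrbbrrr) = { 0,1/4,5/16,11/32 | 89/256,45/128,23/64,3/8,1/2,1 } -> 177/512
value(brrbrbbrrrr) = { 0,1/4,5/16,11/32 | 177/512,89/256,45/128,23/64,3/8,1/2,1 } -> 353/1024
value(brrbrbbrrrrr) = { 0,1/4,5/16,11/32 | 353/1024,177/512,89/256,45/128,23/64,3/8,1/2,1 } -> 705/2048
value(brrbrbbrrrrrr) = { 0,1/4,5/16,11/32 | 705/2048,353/1024,177/512,89/256,45/128,23/64,3/8,1/2,1 } -> 1409/4096
value(brrbrbbrrrrrrb) = { 0,1/4,5/16,11/32,1409/4096 | 705/2048,353/1024,177/512,89/256,45/128,23/64,3/8,1/2,1 } -> 2819/8192
value(brrbrbbrrrrrrbb) = { 0,1/4,5/16,11/32,1409/4096,2819/8192 | 705/2048,353/1024,177/512,89/256,45/128,23/64,3/8,1/2,1 } -> 5639/16384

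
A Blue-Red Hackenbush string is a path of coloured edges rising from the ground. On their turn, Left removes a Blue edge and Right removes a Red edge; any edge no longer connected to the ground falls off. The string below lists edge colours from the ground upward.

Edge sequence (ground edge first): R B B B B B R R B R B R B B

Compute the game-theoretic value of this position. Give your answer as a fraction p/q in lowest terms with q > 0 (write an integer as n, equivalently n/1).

edge 1 of 14 (R): {  | 0 } = -1
edge 2 of 14 (B): { -1 | 0 } = -1/2
edge 3 of 14 (B): { -1 -1/2 | 0 } = -1/4
edge 4 of 14 (B): { -1 -1/2 -1/4 | 0 } = -1/8
edge 5 of 14 (B): { -1 -1/2 -1/4 -1/8 | 0 } = -1/16
edge 6 of 14 (B): { -1 -1/2 -1/4 -1/8 -1/16 | 0 } = -1/32
edge 7 of 14 (R): { -1 -1/2 -1/4 -1/8 -1/16 | -1/32 0 } = -3/64
edge 8 of 14 (R): { -1 -1/2 -1/4 -1/8 -1/16 | -3/64 -1/32 0 } = -7/128
edge 9 of 14 (B): { -1 -1/2 -1/4 -1/8 -1/16 -7/128 | -3/64 -1/32 0 } = -13/256
edge 10 of 14 (R): { -1 -1/2 -1/4 -1/8 -1/16 -7/128 | -13/256 -3/64 -1/32 0 } = -27/512
edge 11 of 14 (B): { -1 -1/2 -1/4 -1/8 -1/16 -7/128 -27/512 | -13/256 -3/64 -1/32 0 } = -53/1024
edge 12 of 14 (R): { -1 -1/2 -1/4 -1/8 -1/16 -7/128 -27/512 | -53/1024 -13/256 -3/64 -1/32 0 } = -107/2048
edge 13 of 14 (B): { -1 -1/2 -1/4 -1/8 -1/16 -7/128 -27/512 -107/2048 | -53/1024 -13/256 -3/64 -1/32 0 } = -213/4096
edge 14 of 14 (B): { -1 -1/2 -1/4 -1/8 -1/16 -7/128 -27/512 -107/2048 -213/4096 | -53/1024 -13/256 -3/64 -1/32 0 } = -425/8192

-425/8192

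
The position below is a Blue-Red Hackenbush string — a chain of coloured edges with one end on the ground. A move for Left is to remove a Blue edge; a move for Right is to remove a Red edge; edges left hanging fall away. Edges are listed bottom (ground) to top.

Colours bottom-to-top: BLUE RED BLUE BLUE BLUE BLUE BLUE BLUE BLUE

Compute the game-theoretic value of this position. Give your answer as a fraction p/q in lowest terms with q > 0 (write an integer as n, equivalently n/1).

255/256

edge 1 of 9 (BLUE): { 0 | — } -> 1
edge 2 of 9 (RED): { 0 | 1 } -> 1/2
edge 3 of 9 (BLUE): { 0, 1/2 | 1 } -> 3/4
edge 4 of 9 (BLUE): { 0, 1/2, 3/4 | 1 } -> 7/8
edge 5 of 9 (BLUE): { 0, 1/2, 3/4, 7/8 | 1 } -> 15/16
edge 6 of 9 (BLUE): { 0, 1/2, 3/4, 7/8, 15/16 | 1 } -> 31/32
edge 7 of 9 (BLUE): { 0, 1/2, 3/4, 7/8, 15/16, 31/32 | 1 } -> 63/64
edge 8 of 9 (BLUE): { 0, 1/2, 3/4, 7/8, 15/16, 31/32, 63/64 | 1 } -> 127/128
edge 9 of 9 (BLUE): { 0, 1/2, 3/4, 7/8, 15/16, 31/32, 63/64, 127/128 | 1 } -> 255/256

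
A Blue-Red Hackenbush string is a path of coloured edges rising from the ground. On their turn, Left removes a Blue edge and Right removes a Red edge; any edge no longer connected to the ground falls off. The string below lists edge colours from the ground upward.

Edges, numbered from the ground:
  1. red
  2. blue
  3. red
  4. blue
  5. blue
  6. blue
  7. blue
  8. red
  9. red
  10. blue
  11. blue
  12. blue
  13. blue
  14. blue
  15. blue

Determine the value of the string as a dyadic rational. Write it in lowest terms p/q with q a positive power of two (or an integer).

val_1 [r]  L=[—]  R=[0]  so -1
val_2 [rb]  L=[-1]  R=[0]  so -1/2
val_3 [rbr]  L=[-1]  R=[-1/2,0]  so -3/4
val_4 [rbrb]  L=[-1,-3/4]  R=[-1/2,0]  so -5/8
val_5 [rbrbb]  L=[-1,-3/4,-5/8]  R=[-1/2,0]  so -9/16
val_6 [rbrbbb]  L=[-1,-3/4,-5/8,-9/16]  R=[-1/2,0]  so -17/32
val_7 [rbrbbbb]  L=[-1,-3/4,-5/8,-9/16,-17/32]  R=[-1/2,0]  so -33/64
val_8 [rbrbbbbr]  L=[-1,-3/4,-5/8,-9/16,-17/32]  R=[-33/64,-1/2,0]  so -67/128
val_9 [rbrbbbbrr]  L=[-1,-3/4,-5/8,-9/16,-17/32]  R=[-67/128,-33/64,-1/2,0]  so -135/256
val_10 [rbrbbbbrrb]  L=[-1,-3/4,-5/8,-9/16,-17/32,-135/256]  R=[-67/128,-33/64,-1/2,0]  so -269/512
val_11 [rbrbbbbrrbb]  L=[-1,-3/4,-5/8,-9/16,-17/32,-135/256,-269/512]  R=[-67/128,-33/64,-1/2,0]  so -537/1024
val_12 [rbrbbbbrrbbb]  L=[-1,-3/4,-5/8,-9/16,-17/32,-135/256,-269/512,-537/1024]  R=[-67/128,-33/64,-1/2,0]  so -1073/2048
val_13 [rbrbbbbrrbbbb]  L=[-1,-3/4,-5/8,-9/16,-17/32,-135/256,-269/512,-537/1024,-1073/2048]  R=[-67/128,-33/64,-1/2,0]  so -2145/4096
val_14 [rbrbbbbrrbbbbb]  L=[-1,-3/4,-5/8,-9/16,-17/32,-135/256,-269/512,-537/1024,-1073/2048,-2145/4096]  R=[-67/128,-33/64,-1/2,0]  so -4289/8192
val_15 [rbrbbbbrrbbbbbb]  L=[-1,-3/4,-5/8,-9/16,-17/32,-135/256,-269/512,-537/1024,-1073/2048,-2145/4096,-4289/8192]  R=[-67/128,-33/64,-1/2,0]  so -8577/16384

-8577/16384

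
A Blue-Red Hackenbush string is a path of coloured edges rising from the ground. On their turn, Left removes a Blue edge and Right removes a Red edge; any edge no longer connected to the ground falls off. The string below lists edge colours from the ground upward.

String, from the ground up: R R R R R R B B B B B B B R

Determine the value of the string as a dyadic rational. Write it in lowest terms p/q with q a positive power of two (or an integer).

Build G(s[:k]) for k = 1..14, string s = R R R R R R B B B B B B B R.
step 1: add R to get R; options L={ · } R={ 0 } ⇒ -1
step 2: add R to get RR; options L={ · } R={ -1; 0 } ⇒ -2
step 3: add R to get RRR; options L={ · } R={ -2; -1; 0 } ⇒ -3
step 4: add R to get RRRR; options L={ · } R={ -3; -2; -1; 0 } ⇒ -4
step 5: add R to get RRRRR; options L={ · } R={ -4; -3; -2; -1; 0 } ⇒ -5
step 6: add R to get RRRRRR; options L={ · } R={ -5; -4; -3; -2; -1; 0 } ⇒ -6
step 7: add B to get RRRRRRB; options L={ -6 } R={ -5; -4; -3; -2; -1; 0 } ⇒ -11/2
step 8: add B to get RRRRRRBB; options L={ -6; -11/2 } R={ -5; -4; -3; -2; -1; 0 } ⇒ -21/4
step 9: add B to get RRRRRRBBB; options L={ -6; -11/2; -21/4 } R={ -5; -4; -3; -2; -1; 0 } ⇒ -41/8
step 10: add B to get RRRRRRBBBB; options L={ -6; -11/2; -21/4; -41/8 } R={ -5; -4; -3; -2; -1; 0 } ⇒ -81/16
step 11: add B to get RRRRRRBBBBB; options L={ -6; -11/2; -21/4; -41/8; -81/16 } R={ -5; -4; -3; -2; -1; 0 } ⇒ -161/32
step 12: add B to get RRRRRRBBBBBB; options L={ -6; -11/2; -21/4; -41/8; -81/16; -161/32 } R={ -5; -4; -3; -2; -1; 0 } ⇒ -321/64
step 13: add B to get RRRRRRBBBBBBB; options L={ -6; -11/2; -21/4; -41/8; -81/16; -161/32; -321/64 } R={ -5; -4; -3; -2; -1; 0 } ⇒ -641/128
step 14: add R to get RRRRRRBBBBBBBR; options L={ -6; -11/2; -21/4; -41/8; -81/16; -161/32; -321/64 } R={ -641/128; -5; -4; -3; -2; -1; 0 } ⇒ -1283/256

-1283/256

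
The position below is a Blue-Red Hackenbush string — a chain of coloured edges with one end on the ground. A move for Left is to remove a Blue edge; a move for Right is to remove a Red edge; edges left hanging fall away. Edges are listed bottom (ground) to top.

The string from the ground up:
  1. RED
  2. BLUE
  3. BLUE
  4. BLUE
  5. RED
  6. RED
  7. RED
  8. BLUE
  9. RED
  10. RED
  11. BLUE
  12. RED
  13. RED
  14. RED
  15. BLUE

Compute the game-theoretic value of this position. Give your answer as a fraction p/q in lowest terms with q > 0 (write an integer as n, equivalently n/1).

Recurse on prefixes of the 15-edge string RED BLUE BLUE BLUE RED RED RED BLUE RED RED BLUE RED RED RED BLUE:
g(R) = { ∅ | 0 } ⇒ -1
g(RB) = { -1 | 0 } ⇒ -1/2
g(RBB) = { -1; -1/2 | 0 } ⇒ -1/4
g(RBBB) = { -1; -1/2; -1/4 | 0 } ⇒ -1/8
g(RBBBR) = { -1; -1/2; -1/4 | -1/8; 0 } ⇒ -3/16
g(RBBBRR) = { -1; -1/2; -1/4 | -3/16; -1/8; 0 } ⇒ -7/32
g(RBBBRRR) = { -1; -1/2; -1/4 | -7/32; -3/16; -1/8; 0 } ⇒ -15/64
g(RBBBRRRB) = { -1; -1/2; -1/4; -15/64 | -7/32; -3/16; -1/8; 0 } ⇒ -29/128
g(RBBBRRRBR) = { -1; -1/2; -1/4; -15/64 | -29/128; -7/32; -3/16; -1/8; 0 } ⇒ -59/256
g(RBBBRRRBRR) = { -1; -1/2; -1/4; -15/64 | -59/256; -29/128; -7/32; -3/16; -1/8; 0 } ⇒ -119/512
g(RBBBRRRBRRB) = { -1; -1/2; -1/4; -15/64; -119/512 | -59/256; -29/128; -7/32; -3/16; -1/8; 0 } ⇒ -237/1024
g(RBBBRRRBRRBR) = { -1; -1/2; -1/4; -15/64; -119/512 | -237/1024; -59/256; -29/128; -7/32; -3/16; -1/8; 0 } ⇒ -475/2048
g(RBBBRRRBRRBRR) = { -1; -1/2; -1/4; -15/64; -119/512 | -475/2048; -237/1024; -59/256; -29/128; -7/32; -3/16; -1/8; 0 } ⇒ -951/4096
g(RBBBRRRBRRBRRR) = { -1; -1/2; -1/4; -15/64; -119/512 | -951/4096; -475/2048; -237/1024; -59/256; -29/128; -7/32; -3/16; -1/8; 0 } ⇒ -1903/8192
g(RBBBRRRBRRBRRRB) = { -1; -1/2; -1/4; -15/64; -119/512; -1903/8192 | -951/4096; -475/2048; -237/1024; -59/256; -29/128; -7/32; -3/16; -1/8; 0 } ⇒ -3805/16384

-3805/16384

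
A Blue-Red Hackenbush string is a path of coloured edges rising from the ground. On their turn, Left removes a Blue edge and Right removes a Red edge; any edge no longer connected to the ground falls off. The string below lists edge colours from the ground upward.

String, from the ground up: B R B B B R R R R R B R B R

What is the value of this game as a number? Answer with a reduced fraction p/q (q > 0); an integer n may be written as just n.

7189/8192

edge 1 of 14 (B): { 0 | (no moves) } → 1
edge 2 of 14 (R): { 0 | 1 } → 1/2
edge 3 of 14 (B): { 0,1/2 | 1 } → 3/4
edge 4 of 14 (B): { 0,1/2,3/4 | 1 } → 7/8
edge 5 of 14 (B): { 0,1/2,3/4,7/8 | 1 } → 15/16
edge 6 of 14 (R): { 0,1/2,3/4,7/8 | 15/16,1 } → 29/32
edge 7 of 14 (R): { 0,1/2,3/4,7/8 | 29/32,15/16,1 } → 57/64
edge 8 of 14 (R): { 0,1/2,3/4,7/8 | 57/64,29/32,15/16,1 } → 113/128
edge 9 of 14 (R): { 0,1/2,3/4,7/8 | 113/128,57/64,29/32,15/16,1 } → 225/256
edge 10 of 14 (R): { 0,1/2,3/4,7/8 | 225/256,113/128,57/64,29/32,15/16,1 } → 449/512
edge 11 of 14 (B): { 0,1/2,3/4,7/8,449/512 | 225/256,113/128,57/64,29/32,15/16,1 } → 899/1024
edge 12 of 14 (R): { 0,1/2,3/4,7/8,449/512 | 899/1024,225/256,113/128,57/64,29/32,15/16,1 } → 1797/2048
edge 13 of 14 (B): { 0,1/2,3/4,7/8,449/512,1797/2048 | 899/1024,225/256,113/128,57/64,29/32,15/16,1 } → 3595/4096
edge 14 of 14 (R): { 0,1/2,3/4,7/8,449/512,1797/2048 | 3595/4096,899/1024,225/256,113/128,57/64,29/32,15/16,1 } → 7189/8192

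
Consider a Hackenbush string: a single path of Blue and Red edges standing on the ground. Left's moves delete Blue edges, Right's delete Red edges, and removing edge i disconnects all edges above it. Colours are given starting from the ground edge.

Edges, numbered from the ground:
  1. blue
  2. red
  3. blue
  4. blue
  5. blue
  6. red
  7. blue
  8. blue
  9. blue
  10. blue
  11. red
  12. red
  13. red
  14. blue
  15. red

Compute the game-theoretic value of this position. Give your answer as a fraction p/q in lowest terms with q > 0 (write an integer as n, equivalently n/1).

edge 1 of 15 (blue): { 0 | · } ⇒ 1
edge 2 of 15 (red): { 0 | 1 } ⇒ 1/2
edge 3 of 15 (blue): { 0,1/2 | 1 } ⇒ 3/4
edge 4 of 15 (blue): { 0,1/2,3/4 | 1 } ⇒ 7/8
edge 5 of 15 (blue): { 0,1/2,3/4,7/8 | 1 } ⇒ 15/16
edge 6 of 15 (red): { 0,1/2,3/4,7/8 | 15/16,1 } ⇒ 29/32
edge 7 of 15 (blue): { 0,1/2,3/4,7/8,29/32 | 15/16,1 } ⇒ 59/64
edge 8 of 15 (blue): { 0,1/2,3/4,7/8,29/32,59/64 | 15/16,1 } ⇒ 119/128
edge 9 of 15 (blue): { 0,1/2,3/4,7/8,29/32,59/64,119/128 | 15/16,1 } ⇒ 239/256
edge 10 of 15 (blue): { 0,1/2,3/4,7/8,29/32,59/64,119/128,239/256 | 15/16,1 } ⇒ 479/512
edge 11 of 15 (red): { 0,1/2,3/4,7/8,29/32,59/64,119/128,239/256 | 479/512,15/16,1 } ⇒ 957/1024
edge 12 of 15 (red): { 0,1/2,3/4,7/8,29/32,59/64,119/128,239/256 | 957/1024,479/512,15/16,1 } ⇒ 1913/2048
edge 13 of 15 (red): { 0,1/2,3/4,7/8,29/32,59/64,119/128,239/256 | 1913/2048,957/1024,479/512,15/16,1 } ⇒ 3825/4096
edge 14 of 15 (blue): { 0,1/2,3/4,7/8,29/32,59/64,119/128,239/256,3825/4096 | 1913/2048,957/1024,479/512,15/16,1 } ⇒ 7651/8192
edge 15 of 15 (red): { 0,1/2,3/4,7/8,29/32,59/64,119/128,239/256,3825/4096 | 7651/8192,1913/2048,957/1024,479/512,15/16,1 } ⇒ 15301/16384

15301/16384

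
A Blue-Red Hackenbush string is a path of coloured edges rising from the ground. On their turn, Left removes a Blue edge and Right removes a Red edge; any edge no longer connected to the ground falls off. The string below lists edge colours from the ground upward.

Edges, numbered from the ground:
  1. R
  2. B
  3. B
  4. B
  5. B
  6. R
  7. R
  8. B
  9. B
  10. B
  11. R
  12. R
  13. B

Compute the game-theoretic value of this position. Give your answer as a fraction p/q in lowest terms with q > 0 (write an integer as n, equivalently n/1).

-397/4096

value_1 [R]  L=[∅]  R=[0]  → -1
value_2 [RB]  L=[-1]  R=[0]  → -1/2
value_3 [RBB]  L=[-1,-1/2]  R=[0]  → -1/4
value_4 [RBBB]  L=[-1,-1/2,-1/4]  R=[0]  → -1/8
value_5 [RBBBB]  L=[-1,-1/2,-1/4,-1/8]  R=[0]  → -1/16
value_6 [RBBBBR]  L=[-1,-1/2,-1/4,-1/8]  R=[-1/16,0]  → -3/32
value_7 [RBBBBRR]  L=[-1,-1/2,-1/4,-1/8]  R=[-3/32,-1/16,0]  → -7/64
value_8 [RBBBBRRB]  L=[-1,-1/2,-1/4,-1/8,-7/64]  R=[-3/32,-1/16,0]  → -13/128
value_9 [RBBBBRRBB]  L=[-1,-1/2,-1/4,-1/8,-7/64,-13/128]  R=[-3/32,-1/16,0]  → -25/256
value_10 [RBBBBRRBBB]  L=[-1,-1/2,-1/4,-1/8,-7/64,-13/128,-25/256]  R=[-3/32,-1/16,0]  → -49/512
value_11 [RBBBBRRBBBR]  L=[-1,-1/2,-1/4,-1/8,-7/64,-13/128,-25/256]  R=[-49/512,-3/32,-1/16,0]  → -99/1024
value_12 [RBBBBRRBBBRR]  L=[-1,-1/2,-1/4,-1/8,-7/64,-13/128,-25/256]  R=[-99/1024,-49/512,-3/32,-1/16,0]  → -199/2048
value_13 [RBBBBRRBBBRRB]  L=[-1,-1/2,-1/4,-1/8,-7/64,-13/128,-25/256,-199/2048]  R=[-99/1024,-49/512,-3/32,-1/16,0]  → -397/4096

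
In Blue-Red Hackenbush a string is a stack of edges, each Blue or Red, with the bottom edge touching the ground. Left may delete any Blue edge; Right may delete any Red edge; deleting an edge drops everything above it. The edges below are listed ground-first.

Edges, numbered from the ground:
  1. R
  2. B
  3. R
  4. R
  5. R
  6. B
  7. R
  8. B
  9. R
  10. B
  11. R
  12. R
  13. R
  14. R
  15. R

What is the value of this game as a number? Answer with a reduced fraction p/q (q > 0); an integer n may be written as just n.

Recurse on prefixes of the 15-edge string R B R R R B R B R B R R R R R:
R: Left { — }, Right { 0 } -> simplest -1
RB: Left { -1 }, Right { 0 } -> simplest -1/2
RBR: Left { -1 }, Right { -1/2; 0 } -> simplest -3/4
RBRR: Left { -1 }, Right { -3/4; -1/2; 0 } -> simplest -7/8
RBRRR: Left { -1 }, Right { -7/8; -3/4; -1/2; 0 } -> simplest -15/16
RBRRRB: Left { -1; -15/16 }, Right { -7/8; -3/4; -1/2; 0 } -> simplest -29/32
RBRRRBR: Left { -1; -15/16 }, Right { -29/32; -7/8; -3/4; -1/2; 0 } -> simplest -59/64
RBRRRBRB: Left { -1; -15/16; -59/64 }, Right { -29/32; -7/8; -3/4; -1/2; 0 } -> simplest -117/128
RBRRRBRBR: Left { -1; -15/16; -59/64 }, Right { -117/128; -29/32; -7/8; -3/4; -1/2; 0 } -> simplest -235/256
RBRRRBRBRB: Left { -1; -15/16; -59/64; -235/256 }, Right { -117/128; -29/32; -7/8; -3/4; -1/2; 0 } -> simplest -469/512
RBRRRBRBRBR: Left { -1; -15/16; -59/64; -235/256 }, Right { -469/512; -117/128; -29/32; -7/8; -3/4; -1/2; 0 } -> simplest -939/1024
RBRRRBRBRBRR: Left { -1; -15/16; -59/64; -235/256 }, Right { -939/1024; -469/512; -117/128; -29/32; -7/8; -3/4; -1/2; 0 } -> simplest -1879/2048
RBRRRBRBRBRRR: Left { -1; -15/16; -59/64; -235/256 }, Right { -1879/2048; -939/1024; -469/512; -117/128; -29/32; -7/8; -3/4; -1/2; 0 } -> simplest -3759/4096
RBRRRBRBRBRRRR: Left { -1; -15/16; -59/64; -235/256 }, Right { -3759/4096; -1879/2048; -939/1024; -469/512; -117/128; -29/32; -7/8; -3/4; -1/2; 0 } -> simplest -7519/8192
RBRRRBRBRBRRRRR: Left { -1; -15/16; -59/64; -235/256 }, Right { -7519/8192; -3759/4096; -1879/2048; -939/1024; -469/512; -117/128; -29/32; -7/8; -3/4; -1/2; 0 } -> simplest -15039/16384

-15039/16384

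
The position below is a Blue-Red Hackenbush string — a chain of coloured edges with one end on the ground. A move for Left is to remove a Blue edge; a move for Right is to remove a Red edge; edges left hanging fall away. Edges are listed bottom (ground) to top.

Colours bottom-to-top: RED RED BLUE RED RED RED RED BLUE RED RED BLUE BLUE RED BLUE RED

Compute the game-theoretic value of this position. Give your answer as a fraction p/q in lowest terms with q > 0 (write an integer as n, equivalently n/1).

g_1 [R]  L=[none]  R=[0]  -> -1
g_2 [RR]  L=[none]  R=[-1 0]  -> -2
g_3 [RRB]  L=[-2]  R=[-1 0]  -> -3/2
g_4 [RRBR]  L=[-2]  R=[-3/2 -1 0]  -> -7/4
g_5 [RRBRR]  L=[-2]  R=[-7/4 -3/2 -1 0]  -> -15/8
g_6 [RRBRRR]  L=[-2]  R=[-15/8 -7/4 -3/2 -1 0]  -> -31/16
g_7 [RRBRRRR]  L=[-2]  R=[-31/16 -15/8 -7/4 -3/2 -1 0]  -> -63/32
g_8 [RRBRRRRB]  L=[-2 -63/32]  R=[-31/16 -15/8 -7/4 -3/2 -1 0]  -> -125/64
g_9 [RRBRRRRBR]  L=[-2 -63/32]  R=[-125/64 -31/16 -15/8 -7/4 -3/2 -1 0]  -> -251/128
g_10 [RRBRRRRBRR]  L=[-2 -63/32]  R=[-251/128 -125/64 -31/16 -15/8 -7/4 -3/2 -1 0]  -> -503/256
g_11 [RRBRRRRBRRB]  L=[-2 -63/32 -503/256]  R=[-251/128 -125/64 -31/16 -15/8 -7/4 -3/2 -1 0]  -> -1005/512
g_12 [RRBRRRRBRRBB]  L=[-2 -63/32 -503/256 -1005/512]  R=[-251/128 -125/64 -31/16 -15/8 -7/4 -3/2 -1 0]  -> -2009/1024
g_13 [RRBRRRRBRRBBR]  L=[-2 -63/32 -503/256 -1005/512]  R=[-2009/1024 -251/128 -125/64 -31/16 -15/8 -7/4 -3/2 -1 0]  -> -4019/2048
g_14 [RRBRRRRBRRBBRB]  L=[-2 -63/32 -503/256 -1005/512 -4019/2048]  R=[-2009/1024 -251/128 -125/64 -31/16 -15/8 -7/4 -3/2 -1 0]  -> -8037/4096
g_15 [RRBRRRRBRRBBRBR]  L=[-2 -63/32 -503/256 -1005/512 -4019/2048]  R=[-8037/4096 -2009/1024 -251/128 -125/64 -31/16 -15/8 -7/4 -3/2 -1 0]  -> -16075/8192

-16075/8192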